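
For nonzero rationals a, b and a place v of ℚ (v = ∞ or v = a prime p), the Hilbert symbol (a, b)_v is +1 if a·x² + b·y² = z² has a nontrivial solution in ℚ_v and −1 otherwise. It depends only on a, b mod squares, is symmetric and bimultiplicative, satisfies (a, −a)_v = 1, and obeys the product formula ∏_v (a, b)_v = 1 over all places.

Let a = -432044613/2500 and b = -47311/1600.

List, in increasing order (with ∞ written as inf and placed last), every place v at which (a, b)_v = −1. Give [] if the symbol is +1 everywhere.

[17, 23, 31, inf]

(a, b) ≡ (-5797, -391) mod (ℚ^×)²; places V = {2, 3, 5, 7, 11, 13, 17, 23, 31, ∞}.
(a,b)_13: α=2, u≡3; β=0, v≡9 (mod 13); (3|13)=+1, (9|13)=+1; sign (−1)^0·+1^0·+1^2 = +1.
(a,b)_3: α=2, u≡2; β=0, v≡2 (mod 3); (2|3)=-1, (2|3)=-1; sign (−1)^0·-1^0·-1^2 = +1.
(a,b)_17: α=1, u≡16; β=1, v≡11 (mod 17); (16|17)=+1, (11|17)=-1; sign (−1)^0·+1^1·-1^1 = -1.
(a,b)_2: α=-2, β=-6; u≡3, v≡1 (mod 8); ε(u)ε(v)=1·0, αω(v)=-2·0, βω(u)=-6·1; sum ≡ 0  ⇒  +1.
(a,b)_7: α=2, u≡5; β=0, v≡4 (mod 7); (5|7)=-1, (4|7)=+1; sign (−1)^0·-1^0·+1^2 = +1.
(a,b)_5: α=-4, u≡3; β=-2, v≡1 (mod 5); (3|5)=-1, (1|5)=+1; sign (−1)^0·-1^-2·+1^-4 = +1.
(a,b)_11: α=1, u≡5; β=2, v≡1 (mod 11); (5|11)=+1, (1|11)=+1; sign (−1)^0·+1^2·+1^1 = +1.
(a,b)_23: α=0, u≡21; β=1, v≡1 (mod 23); (21|23)=-1, (1|23)=+1; sign (−1)^0·-1^1·+1^0 = -1.
(a,b)_∞: sgn(-5797)=−, sgn(-391)=−, so -1.
(a,b)_31: α=1, u≡23; β=0, v≡3 (mod 31); (23|31)=-1, (3|31)=-1; sign (−1)^0·-1^0·-1^1 = -1.
|Ram(-5797, -391)| = 4, even; anisotropic at {17, 23, 31, ∞}.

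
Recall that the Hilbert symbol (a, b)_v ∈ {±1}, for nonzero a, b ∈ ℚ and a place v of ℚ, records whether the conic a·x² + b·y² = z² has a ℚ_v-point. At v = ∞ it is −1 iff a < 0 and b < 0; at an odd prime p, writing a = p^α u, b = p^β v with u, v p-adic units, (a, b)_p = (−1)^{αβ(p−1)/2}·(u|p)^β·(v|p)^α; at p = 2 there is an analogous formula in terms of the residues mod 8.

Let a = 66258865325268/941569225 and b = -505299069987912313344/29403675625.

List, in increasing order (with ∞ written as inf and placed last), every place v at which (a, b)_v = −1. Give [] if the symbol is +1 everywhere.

(a, b) ≡ (93, -1914) mod (ℚ^×)²; places V = {2, 3, 5, 7, 11, 17, 19, 29, 31, ∞}.
(a,b)_31: α=1, u≡13; β=2, v≡9 (mod 31); (13|31)=-1, (9|31)=+1; sign (−1)^0·-1^2·+1^1 = +1.
(a,b)_3: α=7, u≡1; β=13, v≡1 (mod 3); (1|3)=+1, (1|3)=+1; sign (−1)^1·+1^13·+1^7 = -1.
(a,b)_29: α=2, u≡28; β=3, v≡17 (mod 29); (28|29)=+1, (17|29)=-1; sign (−1)^0·+1^3·-1^2 = +1.
(a,b)_17: α=-2, u≡2; β=0, v≡11 (mod 17); (2|17)=+1, (11|17)=-1; sign (−1)^0·+1^0·-1^-2 = +1.
(a,b)_∞: sgn(93)=+, sgn(-1914)=−, so +1.
(a,b)_5: α=-2, u≡2; β=-4, v≡1 (mod 5); (2|5)=-1, (1|5)=+1; sign (−1)^0·-1^-4·+1^-2 = +1.
(a,b)_11: α=2, u≡3; β=1, v≡10 (mod 11); (3|11)=+1, (10|11)=-1; sign (−1)^0·+1^1·-1^2 = +1.
(a,b)_7: α=4, u≡1; β=4, v≡2 (mod 7); (1|7)=+1, (2|7)=+1; sign (−1)^0·+1^4·+1^4 = +1.
(a,b)_2: α=2, β=9; u≡5, v≡3 (mod 8); ε(u)ε(v)=0·1, αω(v)=2·1, βω(u)=9·1; sum ≡ 1  ⇒  -1.
(a,b)_19: α=-4, u≡11; β=-6, v≡7 (mod 19); (11|19)=+1, (7|19)=+1; sign (−1)^0·+1^-6·+1^-4 = +1.
Ram(93, -1914) = {2, 3}; no ℚ_2-point on the conic.

[2, 3]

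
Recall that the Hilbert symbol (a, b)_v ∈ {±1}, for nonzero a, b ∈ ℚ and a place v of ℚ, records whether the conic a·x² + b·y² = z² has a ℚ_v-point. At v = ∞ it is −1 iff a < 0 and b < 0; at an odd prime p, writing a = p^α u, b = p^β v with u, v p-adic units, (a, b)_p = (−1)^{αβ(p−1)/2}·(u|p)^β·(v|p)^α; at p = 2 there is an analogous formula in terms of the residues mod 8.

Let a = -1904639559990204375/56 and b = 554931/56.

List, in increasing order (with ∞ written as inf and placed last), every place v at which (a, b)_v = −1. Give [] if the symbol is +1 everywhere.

Mod squares: a ≡ -7378, b ≡ 95914. Check v ∈ {∞, 2, 3, 5, 7, 13, 17, 31}.
v=13: a=13^4·(≡2), b=13^1·(≡2) mod 13; (2|13)=-1, (2|13)=-1; (−1)^{4·1·6}·(-1)^1·(-1)^4 = -1.
v=31: a=31^3·(≡16), b=31^1·(≡8) mod 31; (16|31)=+1, (8|31)=+1; (−1)^{3·1·15}·(+1)^1·(+1)^3 = -1.
v=3: a=3^6·(≡2), b=3^4·(≡1) mod 3; (2|3)=-1, (1|3)=+1; (−1)^{6·4·1}·(-1)^4·(+1)^6 = +1.
v=7: a=7^-1·(≡5), b=7^-1·(≡6) mod 7; (5|7)=-1, (6|7)=-1; (−1)^{-1·-1·3}·(-1)^-1·(-1)^-1 = -1.
v=2: v_2(a)=-3, v_2(b)=-3; units ≡ 7, 5 (mod 8); ε·ε+αω+βω = 1·0+-3·1+-3·0 ≡ 1  ⇒  (a,b)_2 = -1.
v=17: a=17^3·(≡16), b=17^1·(≡4) mod 17; (16|17)=+1, (4|17)=+1; (−1)^{3·1·8}·(+1)^1·(+1)^3 = +1.
v=∞: -7378 < 0 and 95914 > 0  ⇒  (a,b)_∞ = +1.
v=5: a=5^4·(≡3), b=5^0·(≡1) mod 5; (3|5)=-1, (1|5)=+1; (−1)^{4·0·2}·(-1)^0·(+1)^4 = +1.
|Ram(-7378, 95914)| = 4, even; anisotropic at {2, 7, 13, 31}.

[2, 7, 13, 31]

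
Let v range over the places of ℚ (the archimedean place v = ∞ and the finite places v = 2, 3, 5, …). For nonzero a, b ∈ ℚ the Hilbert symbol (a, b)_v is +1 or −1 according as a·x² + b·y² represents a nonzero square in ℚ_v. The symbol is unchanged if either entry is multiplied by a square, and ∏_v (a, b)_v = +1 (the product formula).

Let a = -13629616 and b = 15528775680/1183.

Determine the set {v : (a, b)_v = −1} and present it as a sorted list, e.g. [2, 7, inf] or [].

[11, 23]

Mod squares: a ≡ -851851, b ≡ 327635. Check v ∈ {∞, 2, 3, 5, 7, 11, 13, 23, 37}.
v=2: v_2(a)=4, v_2(b)=12; units ≡ 5, 3 (mod 8); ε·ε+αω+βω = 0·1+4·1+12·1 ≡ 0  ⇒  (a,b)_2 = +1.
v=23: a=23^1·(≡3), b=23^1·(≡8) mod 23; (3|23)=+1, (8|23)=+1; (−1)^{1·1·11}·(+1)^1·(+1)^1 = -1.
v=37: a=37^1·(≡4), b=37^1·(≡21) mod 37; (4|37)=+1, (21|37)=+1; (−1)^{1·1·18}·(+1)^1·(+1)^1 = +1.
v=∞: -851851 < 0 and 327635 > 0  ⇒  (a,b)_∞ = +1.
v=5: a=5^0·(≡4), b=5^1·(≡2) mod 5; (4|5)=+1, (2|5)=-1; (−1)^{0·1·2}·(+1)^1·(-1)^0 = +1.
v=3: a=3^0·(≡2), b=3^4·(≡2) mod 3; (2|3)=-1, (2|3)=-1; (−1)^{0·4·1}·(-1)^4·(-1)^0 = +1.
v=13: a=13^1·(≡5), b=13^-2·(≡4) mod 13; (5|13)=-1, (4|13)=+1; (−1)^{1·-2·6}·(-1)^-2·(+1)^1 = +1.
v=11: a=11^1·(≡6), b=11^1·(≡2) mod 11; (6|11)=-1, (2|11)=-1; (−1)^{1·1·5}·(-1)^1·(-1)^1 = -1.
v=7: a=7^1·(≡4), b=7^-1·(≡5) mod 7; (4|7)=+1, (5|7)=-1; (−1)^{1·-1·3}·(+1)^-1·(-1)^1 = +1.
(-851851, 327635 / ℚ) ramifies at {11, 23}: a division algebra.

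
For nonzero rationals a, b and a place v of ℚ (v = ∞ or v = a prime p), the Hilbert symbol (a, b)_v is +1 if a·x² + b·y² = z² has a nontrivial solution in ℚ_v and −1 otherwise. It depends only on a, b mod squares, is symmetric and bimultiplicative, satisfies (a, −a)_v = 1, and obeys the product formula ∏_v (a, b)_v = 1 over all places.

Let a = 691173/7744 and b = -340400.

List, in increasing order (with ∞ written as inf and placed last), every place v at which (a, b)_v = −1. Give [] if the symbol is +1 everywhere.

(a, b) ≡ (8533, -851) mod (ℚ^×)²; places V = {2, 3, 5, 7, 11, 23, 37, 53, ∞}.
(a,b)_7: α=1, u≡2; β=0, v≡3 (mod 7); (2|7)=+1, (3|7)=-1; sign (−1)^0·+1^0·-1^1 = -1.
(a,b)_53: α=1, u≡27; β=0, v≡19 (mod 53); (27|53)=-1, (19|53)=-1; sign (−1)^0·-1^0·-1^1 = -1.
(a,b)_∞: sgn(8533)=+, sgn(-851)=−, so +1.
(a,b)_11: α=-2, u≡6; β=0, v≡6 (mod 11); (6|11)=-1, (6|11)=-1; sign (−1)^0·-1^0·-1^-2 = +1.
(a,b)_37: α=0, u≡18; β=1, v≡13 (mod 37); (18|37)=-1, (13|37)=-1; sign (−1)^0·-1^1·-1^0 = -1.
(a,b)_2: α=-6, β=4; u≡5, v≡5 (mod 8); ε(u)ε(v)=0·0, αω(v)=-6·1, βω(u)=4·1; sum ≡ 0  ⇒  +1.
(a,b)_3: α=4, u≡1; β=0, v≡1 (mod 3); (1|3)=+1, (1|3)=+1; sign (−1)^0·+1^0·+1^4 = +1.
(a,b)_5: α=0, u≡2; β=2, v≡4 (mod 5); (2|5)=-1, (4|5)=+1; sign (−1)^0·-1^2·+1^0 = +1.
(a,b)_23: α=1, u≡8; β=1, v≡12 (mod 23); (8|23)=+1, (12|23)=+1; sign (−1)^1·+1^1·+1^1 = -1.
(8533, -851 / ℚ) ramifies at {7, 23, 37, 53}: a division algebra.

[7, 23, 37, 53]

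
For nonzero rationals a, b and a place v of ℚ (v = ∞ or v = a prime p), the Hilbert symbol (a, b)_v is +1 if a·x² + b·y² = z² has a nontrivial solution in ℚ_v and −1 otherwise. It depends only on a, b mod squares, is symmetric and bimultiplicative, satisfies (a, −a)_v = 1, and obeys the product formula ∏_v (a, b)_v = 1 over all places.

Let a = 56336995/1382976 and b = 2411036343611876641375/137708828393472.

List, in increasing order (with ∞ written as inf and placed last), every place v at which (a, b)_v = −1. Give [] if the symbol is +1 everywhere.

(a, b) ≡ (2755, 8990) mod (ℚ^×)²; places V = {2, 3, 5, 7, 11, 13, 19, 29, 31, ∞}.
(a,b)_2: α=-6, β=-15; u≡3, v≡7 (mod 8); ε(u)ε(v)=1·1, αω(v)=-6·0, βω(u)=-15·1; sum ≡ 0  ⇒  +1.
(a,b)_3: α=-2, u≡1; β=-6, v≡2 (mod 3); (1|3)=+1, (2|3)=-1; sign (−1)^0·+1^-6·-1^-2 = +1.
(a,b)_∞: sgn(2755)=+, sgn(8990)=+, so +1.
(a,b)_31: α=0, u≡11; β=1, v≡11 (mod 31); (11|31)=-1, (11|31)=-1; sign (−1)^0·-1^1·-1^0 = -1.
(a,b)_5: α=1, u≡4; β=3, v≡3 (mod 5); (4|5)=+1, (3|5)=-1; sign (−1)^0·+1^3·-1^1 = -1.
(a,b)_11: α=2, u≡9; β=4, v≡4 (mod 11); (9|11)=+1, (4|11)=+1; sign (−1)^0·+1^4·+1^2 = +1.
(a,b)_19: α=1, u≡15; β=2, v≡12 (mod 19); (15|19)=-1, (12|19)=-1; sign (−1)^0·-1^2·-1^1 = -1.
(a,b)_13: α=2, u≡10; β=6, v≡11 (mod 13); (10|13)=+1, (11|13)=-1; sign (−1)^0·+1^6·-1^2 = +1.
(a,b)_7: α=-4, u≡4; β=-8, v≡1 (mod 7); (4|7)=+1, (1|7)=+1; sign (−1)^0·+1^-8·+1^-4 = +1.
(a,b)_29: α=1, u≡11; β=3, v≡7 (mod 29); (11|29)=-1, (7|29)=+1; sign (−1)^0·-1^3·+1^1 = -1.
(2755, 8990 / ℚ) ramifies at {5, 19, 29, 31}: a division algebra.

[5, 19, 29, 31]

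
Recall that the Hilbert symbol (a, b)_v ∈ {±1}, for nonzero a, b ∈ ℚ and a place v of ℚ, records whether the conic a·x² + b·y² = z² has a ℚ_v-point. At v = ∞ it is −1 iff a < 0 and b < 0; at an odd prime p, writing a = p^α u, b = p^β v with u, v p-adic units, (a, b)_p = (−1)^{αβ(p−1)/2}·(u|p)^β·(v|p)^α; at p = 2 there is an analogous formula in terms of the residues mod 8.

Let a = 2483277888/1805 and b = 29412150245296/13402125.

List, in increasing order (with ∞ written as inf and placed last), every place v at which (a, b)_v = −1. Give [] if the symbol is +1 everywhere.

(a, b) ≡ (1365, 15015) mod (ℚ^×)²; places V = {2, 3, 5, 7, 11, 13, 19, 29, ∞}.
(a,b)_3: α=1, u≡2; β=-3, v≡1 (mod 3); (2|3)=-1, (1|3)=+1; sign (−1)^1·-1^-3·+1^1 = +1.
(a,b)_2: α=6, β=4; u≡5, v≡7 (mod 8); ε(u)ε(v)=0·1, αω(v)=6·0, βω(u)=4·1; sum ≡ 0  ⇒  +1.
(a,b)_∞: sgn(1365)=+, sgn(15015)=+, so +1.
(a,b)_19: α=-2, u≡16; β=-2, v≡16 (mod 19); (16|19)=+1, (16|19)=+1; sign (−1)^0·+1^-2·+1^-2 = +1.
(a,b)_5: α=-1, u≡3; β=-3, v≡3 (mod 5); (3|5)=-1, (3|5)=-1; sign (−1)^0·-1^-3·-1^-1 = +1.
(a,b)_11: α=0, u≡3; β=-1, v≡4 (mod 11); (3|11)=+1, (4|11)=+1; sign (−1)^0·+1^-1·+1^0 = +1.
(a,b)_7: α=1, u≡3; β=1, v≡6 (mod 7); (3|7)=-1, (6|7)=-1; sign (−1)^1·-1^1·-1^1 = -1.
(a,b)_13: α=3, u≡10; β=5, v≡7 (mod 13); (10|13)=+1, (7|13)=-1; sign (−1)^0·+1^5·-1^3 = -1.
(a,b)_29: α=2, u≡19; β=4, v≡9 (mod 29); (19|29)=-1, (9|29)=+1; sign (−1)^0·-1^4·+1^2 = +1.
Ram(1365, 15015) = {7, 13}; no ℚ_7-point on the conic.

[7, 13]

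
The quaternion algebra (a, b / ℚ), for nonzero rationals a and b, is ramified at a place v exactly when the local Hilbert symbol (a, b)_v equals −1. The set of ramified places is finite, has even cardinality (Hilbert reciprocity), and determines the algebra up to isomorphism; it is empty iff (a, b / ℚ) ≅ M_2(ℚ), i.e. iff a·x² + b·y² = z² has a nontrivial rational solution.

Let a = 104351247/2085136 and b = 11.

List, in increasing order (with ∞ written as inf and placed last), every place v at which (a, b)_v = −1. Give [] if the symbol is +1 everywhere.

Mod squares: a ≡ 7, b ≡ 11. Check v ∈ {∞, 2, 3, 7, 11, 13, 19}.
v=7: a=7^1·(≡4), b=7^0·(≡4) mod 7; (4|7)=+1, (4|7)=+1; (−1)^{1·0·3}·(+1)^0·(+1)^1 = +1.
v=2: v_2(a)=-4, v_2(b)=0; units ≡ 7, 3 (mod 8); ε·ε+αω+βω = 1·1+-4·1+0·0 ≡ 1  ⇒  (a,b)_2 = -1.
v=11: a=11^2·(≡2), b=11^1·(≡1) mod 11; (2|11)=-1, (1|11)=+1; (−1)^{2·1·5}·(-1)^1·(+1)^2 = -1.
v=13: a=13^2·(≡2), b=13^0·(≡11) mod 13; (2|13)=-1, (11|13)=-1; (−1)^{2·0·6}·(-1)^0·(-1)^2 = +1.
v=19: a=19^-4·(≡7), b=19^0·(≡11) mod 19; (7|19)=+1, (11|19)=+1; (−1)^{-4·0·9}·(+1)^0·(+1)^-4 = +1.
v=3: a=3^6·(≡1), b=3^0·(≡2) mod 3; (1|3)=+1, (2|3)=-1; (−1)^{6·0·1}·(+1)^0·(-1)^6 = +1.
v=∞: 7 > 0 and 11 > 0  ⇒  (a,b)_∞ = +1.
Ram(7, 11) = {2, 11}; no ℚ_2-point on the conic.

[2, 11]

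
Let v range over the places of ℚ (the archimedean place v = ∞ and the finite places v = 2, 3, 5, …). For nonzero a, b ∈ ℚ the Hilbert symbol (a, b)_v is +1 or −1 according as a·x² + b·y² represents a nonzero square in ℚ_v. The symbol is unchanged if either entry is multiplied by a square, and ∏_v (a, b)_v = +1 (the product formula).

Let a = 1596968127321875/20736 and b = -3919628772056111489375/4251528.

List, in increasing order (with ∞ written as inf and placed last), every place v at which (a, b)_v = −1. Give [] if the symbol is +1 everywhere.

(a, b) ≡ (35, -286) mod (ℚ^×)²; places V = {2, 3, 5, 7, 11, 13, 19, 29, ∞}.
(a,b)_2: α=-8, β=-3; u≡3, v≡1 (mod 8); ε(u)ε(v)=1·0, αω(v)=-8·0, βω(u)=-3·1; sum ≡ 1  ⇒  -1.
(a,b)_19: α=0, u≡1; β=2, v≡15 (mod 19); (1|19)=+1, (15|19)=-1; sign (−1)^0·+1^2·-1^0 = +1.
(a,b)_5: α=5, u≡3; β=4, v≡4 (mod 5); (3|5)=-1, (4|5)=+1; sign (−1)^0·-1^4·+1^5 = +1.
(a,b)_7: α=3, u≡5; β=4, v≡4 (mod 7); (5|7)=-1, (4|7)=+1; sign (−1)^0·-1^4·+1^3 = +1.
(a,b)_29: α=2, u≡25; β=0, v≡6 (mod 29); (25|29)=+1, (6|29)=+1; sign (−1)^0·+1^0·+1^2 = +1.
(a,b)_∞: sgn(35)=+, sgn(-286)=−, so +1.
(a,b)_3: α=-4, u≡2; β=-12, v≡2 (mod 3); (2|3)=-1, (2|3)=-1; sign (−1)^0·-1^-12·-1^-4 = +1.
(a,b)_13: α=0, u≡9; β=5, v≡10 (mod 13); (9|13)=+1, (10|13)=+1; sign (−1)^0·+1^5·+1^0 = +1.
(a,b)_11: α=6, u≡10; β=7, v≡2 (mod 11); (10|11)=-1, (2|11)=-1; sign (−1)^0·-1^7·-1^6 = -1.
Ram(35, -286) = {2, 11}; no ℚ_2-point on the conic.

[2, 11]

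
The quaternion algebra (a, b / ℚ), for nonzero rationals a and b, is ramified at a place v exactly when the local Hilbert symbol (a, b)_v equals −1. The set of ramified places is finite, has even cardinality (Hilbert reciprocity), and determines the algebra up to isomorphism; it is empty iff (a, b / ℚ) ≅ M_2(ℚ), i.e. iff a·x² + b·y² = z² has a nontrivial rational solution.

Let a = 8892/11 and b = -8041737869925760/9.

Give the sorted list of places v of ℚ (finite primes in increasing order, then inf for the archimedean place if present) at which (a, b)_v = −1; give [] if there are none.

[2, 5, 13, 17]

(a, b) ≡ (2717, -248710) mod (ℚ^×)²; places V = {2, 3, 5, 7, 11, 13, 17, 19, ∞}.
(a,b)_19: α=1, u≡8; β=3, v≡11 (mod 19); (8|19)=-1, (11|19)=+1; sign (−1)^1·-1^3·+1^1 = +1.
(a,b)_2: α=2, β=7; u≡5, v≡5 (mod 8); ε(u)ε(v)=0·0, αω(v)=2·1, βω(u)=7·1; sum ≡ 1  ⇒  -1.
(a,b)_17: α=0, u≡14; β=1, v≡6 (mod 17); (14|17)=-1, (6|17)=-1; sign (−1)^0·-1^1·-1^0 = -1.
(a,b)_13: α=1, u≡9; β=4, v≡7 (mod 13); (9|13)=+1, (7|13)=-1; sign (−1)^0·+1^4·-1^1 = -1.
(a,b)_5: α=0, u≡2; β=1, v≡2 (mod 5); (2|5)=-1, (2|5)=-1; sign (−1)^0·-1^1·-1^0 = -1.
(a,b)_11: α=-1, u≡4; β=1, v≡8 (mod 11); (4|11)=+1, (8|11)=-1; sign (−1)^1·+1^1·-1^-1 = +1.
(a,b)_∞: sgn(2717)=+, sgn(-248710)=−, so +1.
(a,b)_3: α=2, u≡2; β=-2, v≡2 (mod 3); (2|3)=-1, (2|3)=-1; sign (−1)^0·-1^-2·-1^2 = +1.
(a,b)_7: α=0, u≡4; β=3, v≡4 (mod 7); (4|7)=+1, (4|7)=+1; sign (−1)^0·+1^3·+1^0 = +1.
|Ram(2717, -248710)| = 4, even; anisotropic at {2, 5, 13, 17}.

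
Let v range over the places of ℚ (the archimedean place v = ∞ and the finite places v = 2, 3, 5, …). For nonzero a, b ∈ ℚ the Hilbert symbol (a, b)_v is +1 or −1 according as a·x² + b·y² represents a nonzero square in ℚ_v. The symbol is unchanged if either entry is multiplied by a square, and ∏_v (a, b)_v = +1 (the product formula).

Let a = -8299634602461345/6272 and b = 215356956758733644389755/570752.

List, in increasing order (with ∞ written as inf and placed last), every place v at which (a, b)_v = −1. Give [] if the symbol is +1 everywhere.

Mod squares: a ≡ -2210, b ≡ 727090. Check v ∈ {∞, 2, 3, 5, 7, 11, 13, 17, 19, 31, 47}.
v=11: a=11^2·(≡5), b=11^2·(≡9) mod 11; (5|11)=+1, (9|11)=+1; (−1)^{2·2·5}·(+1)^2·(+1)^2 = +1.
v=3: a=3^4·(≡1), b=3^6·(≡1) mod 3; (1|3)=+1, (1|3)=+1; (−1)^{4·6·1}·(+1)^6·(+1)^4 = +1.
v=2: v_2(a)=-7, v_2(b)=-7; units ≡ 7, 1 (mod 8); ε·ε+αω+βω = 1·0+-7·0+-7·0 ≡ 0  ⇒  (a,b)_2 = +1.
v=17: a=17^1·(≡3), b=17^1·(≡1) mod 17; (3|17)=-1, (1|17)=+1; (−1)^{1·1·8}·(-1)^1·(+1)^1 = -1.
v=13: a=13^1·(≡3), b=13^-1·(≡4) mod 13; (3|13)=+1, (4|13)=+1; (−1)^{1·-1·6}·(+1)^-1·(+1)^1 = +1.
v=5: a=5^1·(≡3), b=5^1·(≡3) mod 5; (3|5)=-1, (3|5)=-1; (−1)^{1·1·2}·(-1)^1·(-1)^1 = +1.
v=31: a=31^2·(≡12), b=31^2·(≡8) mod 31; (12|31)=-1, (8|31)=+1; (−1)^{2·2·15}·(-1)^2·(+1)^2 = +1.
v=∞: -2210 < 0 and 727090 > 0  ⇒  (a,b)_∞ = +1.
v=47: a=47^2·(≡23), b=47^5·(≡18) mod 47; (23|47)=-1, (18|47)=+1; (−1)^{2·5·23}·(-1)^5·(+1)^2 = -1.
v=19: a=19^2·(≡10), b=19^4·(≡7) mod 19; (10|19)=-1, (7|19)=+1; (−1)^{2·4·9}·(-1)^4·(+1)^2 = +1.
v=7: a=7^-2·(≡2), b=7^-3·(≡2) mod 7; (2|7)=+1, (2|7)=+1; (−1)^{-2·-3·3}·(+1)^-3·(+1)^-2 = +1.
Ram(-2210, 727090) = {17, 47}; no ℚ_17-point on the conic.

[17, 47]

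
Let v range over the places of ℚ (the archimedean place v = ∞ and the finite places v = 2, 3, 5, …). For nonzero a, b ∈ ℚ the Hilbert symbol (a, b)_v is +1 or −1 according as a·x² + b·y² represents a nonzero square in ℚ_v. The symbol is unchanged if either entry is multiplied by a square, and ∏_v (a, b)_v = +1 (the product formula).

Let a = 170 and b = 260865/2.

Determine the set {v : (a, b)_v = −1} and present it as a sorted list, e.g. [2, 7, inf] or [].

Mod squares: a ≡ 170, b ≡ 57970. Check v ∈ {∞, 2, 3, 5, 11, 17, 31}.
v=3: a=3^0·(≡2), b=3^2·(≡1) mod 3; (2|3)=-1, (1|3)=+1; (−1)^{0·2·1}·(-1)^2·(+1)^0 = +1.
v=31: a=31^0·(≡15), b=31^1·(≡7) mod 31; (15|31)=-1, (7|31)=+1; (−1)^{0·1·15}·(-1)^1·(+1)^0 = -1.
v=5: a=5^1·(≡4), b=5^1·(≡4) mod 5; (4|5)=+1, (4|5)=+1; (−1)^{1·1·2}·(+1)^1·(+1)^1 = +1.
v=2: v_2(a)=1, v_2(b)=-1; units ≡ 5, 1 (mod 8); ε·ε+αω+βω = 0·0+1·0+-1·1 ≡ 1  ⇒  (a,b)_2 = -1.
v=∞: 170 > 0 and 57970 > 0  ⇒  (a,b)_∞ = +1.
v=11: a=11^0·(≡5), b=11^1·(≡5) mod 11; (5|11)=+1, (5|11)=+1; (−1)^{0·1·5}·(+1)^1·(+1)^0 = +1.
v=17: a=17^1·(≡10), b=17^1·(≡14) mod 17; (10|17)=-1, (14|17)=-1; (−1)^{1·1·8}·(-1)^1·(-1)^1 = +1.
Ram(170, 57970) = {2, 31}; no ℚ_2-point on the conic.

[2, 31]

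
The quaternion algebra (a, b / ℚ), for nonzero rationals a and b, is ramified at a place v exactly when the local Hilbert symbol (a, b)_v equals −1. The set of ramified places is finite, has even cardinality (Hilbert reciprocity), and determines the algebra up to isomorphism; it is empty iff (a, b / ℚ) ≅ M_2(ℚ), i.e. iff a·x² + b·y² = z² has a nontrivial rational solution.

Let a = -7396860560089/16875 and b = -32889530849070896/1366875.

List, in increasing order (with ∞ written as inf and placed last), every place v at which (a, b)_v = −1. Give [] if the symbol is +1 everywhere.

(a, b) ≡ (-3, -57057) mod (ℚ^×)²; places V = {2, 3, 5, 7, 11, 13, 19, ∞}.
(a,b)_2: α=0, β=4; u≡5, v≡7 (mod 8); ε(u)ε(v)=0·1, αω(v)=0·0, βω(u)=4·1; sum ≡ 0  ⇒  +1.
(a,b)_11: α=4, u≡6; β=7, v≡9 (mod 11); (6|11)=-1, (9|11)=+1; sign (−1)^0·-1^7·+1^4 = -1.
(a,b)_∞: sgn(-3)=−, sgn(-57057)=−, so -1.
(a,b)_3: α=-3, u≡2; β=-7, v≡1 (mod 3); (2|3)=-1, (1|3)=+1; sign (−1)^1·-1^-7·+1^-3 = +1.
(a,b)_5: α=-4, u≡3; β=-4, v≡2 (mod 5); (3|5)=-1, (2|5)=-1; sign (−1)^0·-1^-4·-1^-4 = +1.
(a,b)_13: α=4, u≡12; β=3, v≡5 (mod 13); (12|13)=+1, (5|13)=-1; sign (−1)^0·+1^3·-1^4 = +1.
(a,b)_19: α=2, u≡16; β=3, v≡10 (mod 19); (16|19)=+1, (10|19)=-1; sign (−1)^0·+1^3·-1^2 = +1.
(a,b)_7: α=2, u≡1; β=1, v≡1 (mod 7); (1|7)=+1, (1|7)=+1; sign (−1)^0·+1^1·+1^2 = +1.
|Ram(-3, -57057)| = 2, even; anisotropic at {11, ∞}.

[11, inf]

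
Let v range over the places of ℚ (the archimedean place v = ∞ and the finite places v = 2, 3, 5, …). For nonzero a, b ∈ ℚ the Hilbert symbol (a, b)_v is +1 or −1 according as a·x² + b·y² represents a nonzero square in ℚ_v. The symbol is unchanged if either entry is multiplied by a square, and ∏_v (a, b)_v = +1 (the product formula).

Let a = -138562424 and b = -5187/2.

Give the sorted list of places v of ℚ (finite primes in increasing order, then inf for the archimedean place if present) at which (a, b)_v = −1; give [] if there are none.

[2, inf]

(a, b) ≡ (-14, -10374) mod (ℚ^×)²; places V = {2, 3, 7, 11, 13, 19, ∞}.
(a,b)_∞: sgn(-14)=−, sgn(-10374)=−, so -1.
(a,b)_19: α=0, u≡16; β=1, v≡6 (mod 19); (16|19)=+1, (6|19)=+1; sign (−1)^0·+1^1·+1^0 = +1.
(a,b)_7: α=1, u≡3; β=1, v≡4 (mod 7); (3|7)=-1, (4|7)=+1; sign (−1)^1·-1^1·+1^1 = +1.
(a,b)_2: α=3, β=-1; u≡1, v≡5 (mod 8); ε(u)ε(v)=0·0, αω(v)=3·1, βω(u)=-1·0; sum ≡ 1  ⇒  -1.
(a,b)_11: α=4, u≡7; β=0, v≡8 (mod 11); (7|11)=-1, (8|11)=-1; sign (−1)^0·-1^0·-1^4 = +1.
(a,b)_3: α=0, u≡1; β=1, v≡1 (mod 3); (1|3)=+1, (1|3)=+1; sign (−1)^0·+1^1·+1^0 = +1.
(a,b)_13: α=2, u≡1; β=1, v≡2 (mod 13); (1|13)=+1, (2|13)=-1; sign (−1)^0·+1^1·-1^2 = +1.
Ram(-14, -10374) = {2, ∞}; no ℚ_2-point on the conic.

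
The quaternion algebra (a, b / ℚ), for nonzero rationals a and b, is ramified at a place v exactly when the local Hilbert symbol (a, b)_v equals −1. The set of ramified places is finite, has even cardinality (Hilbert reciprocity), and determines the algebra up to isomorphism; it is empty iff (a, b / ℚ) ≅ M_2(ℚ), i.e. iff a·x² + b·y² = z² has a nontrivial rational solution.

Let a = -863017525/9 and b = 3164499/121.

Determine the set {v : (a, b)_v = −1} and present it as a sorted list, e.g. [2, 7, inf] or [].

[2, 13, 29, 43]

(a, b) ≡ (-34520701, 351611) mod (ℚ^×)²; places V = {2, 3, 5, 11, 13, 17, 19, 29, 31, 37, 43, 47, ∞}.
(a,b)_29: α=1, u≡22; β=0, v≡27 (mod 29); (22|29)=+1, (27|29)=-1; sign (−1)^0·+1^0·-1^1 = -1.
(a,b)_17: α=0, u≡8; β=1, v≡7 (mod 17); (8|17)=+1, (7|17)=-1; sign (−1)^0·+1^1·-1^0 = +1.
(a,b)_37: α=0, u≡33; β=1, v≡2 (mod 37); (33|37)=+1, (2|37)=-1; sign (−1)^0·+1^1·-1^0 = +1.
(a,b)_31: α=1, u≡3; β=0, v≡4 (mod 31); (3|31)=-1, (4|31)=+1; sign (−1)^0·-1^0·+1^1 = +1.
(a,b)_19: α=1, u≡10; β=0, v≡7 (mod 19); (10|19)=-1, (7|19)=+1; sign (−1)^0·-1^0·+1^1 = +1.
(a,b)_13: α=0, u≡8; β=1, v≡6 (mod 13); (8|13)=-1, (6|13)=-1; sign (−1)^0·-1^1·-1^0 = -1.
(a,b)_47: α=1, u≡29; β=0, v≡17 (mod 47); (29|47)=-1, (17|47)=+1; sign (−1)^0·-1^0·+1^1 = +1.
(a,b)_2: α=0, β=0; u≡3, v≡3 (mod 8); ε(u)ε(v)=1·1, αω(v)=0·1, βω(u)=0·1; sum ≡ 1  ⇒  -1.
(a,b)_∞: sgn(-34520701)=−, sgn(351611)=+, so +1.
(a,b)_11: α=0, u≡9; β=-2, v≡8 (mod 11); (9|11)=+1, (8|11)=-1; sign (−1)^0·+1^-2·-1^0 = +1.
(a,b)_5: α=2, u≡1; β=0, v≡4 (mod 5); (1|5)=+1, (4|5)=+1; sign (−1)^0·+1^0·+1^2 = +1.
(a,b)_3: α=-2, u≡2; β=2, v≡2 (mod 3); (2|3)=-1, (2|3)=-1; sign (−1)^0·-1^2·-1^-2 = +1.
(a,b)_43: α=1, u≡37; β=1, v≡19 (mod 43); (37|43)=-1, (19|43)=-1; sign (−1)^1·-1^1·-1^1 = -1.
Ram(-34520701, 351611) = {2, 13, 29, 43}; no ℚ_2-point on the conic.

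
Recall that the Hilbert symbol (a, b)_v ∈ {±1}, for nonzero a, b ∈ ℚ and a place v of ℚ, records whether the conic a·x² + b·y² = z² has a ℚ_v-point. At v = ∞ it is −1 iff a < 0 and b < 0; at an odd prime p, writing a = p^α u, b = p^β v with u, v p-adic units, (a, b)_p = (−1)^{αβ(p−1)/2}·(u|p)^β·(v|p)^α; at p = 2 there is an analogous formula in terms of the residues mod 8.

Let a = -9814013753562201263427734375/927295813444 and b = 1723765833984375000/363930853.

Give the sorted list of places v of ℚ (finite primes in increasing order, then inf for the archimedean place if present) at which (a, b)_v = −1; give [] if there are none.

Mod squares: a ≡ -95, b ≡ 8398. Check v ∈ {∞, 2, 3, 5, 7, 11, 13, 17, 19, 29, 37, 43}.
v=∞: -95 < 0 and 8398 > 0  ⇒  (a,b)_∞ = +1.
v=11: a=11^-2·(≡9), b=11^-2·(≡4) mod 11; (9|11)=+1, (4|11)=+1; (−1)^{-2·-2·5}·(+1)^-2·(+1)^-2 = +1.
v=13: a=13^-4·(≡4), b=13^-3·(≡9) mod 13; (4|13)=+1, (9|13)=+1; (−1)^{-4·-3·6}·(+1)^-3·(+1)^-4 = +1.
v=3: a=3^0·(≡1), b=3^2·(≡1) mod 3; (1|3)=+1, (1|3)=+1; (−1)^{0·2·1}·(+1)^2·(+1)^0 = +1.
v=29: a=29^2·(≡19), b=29^2·(≡26) mod 29; (19|29)=-1, (26|29)=-1; (−1)^{2·2·14}·(-1)^2·(-1)^2 = +1.
v=5: a=5^15·(≡1), b=5^12·(≡2) mod 5; (1|5)=+1, (2|5)=-1; (−1)^{15·12·2}·(+1)^12·(-1)^15 = -1.
v=2: v_2(a)=-2, v_2(b)=3; units ≡ 1, 7 (mod 8); ε·ε+αω+βω = 0·1+-2·0+3·0 ≡ 0  ⇒  (a,b)_2 = +1.
v=19: a=19^5·(≡18), b=19^3·(≡17) mod 19; (18|19)=-1, (17|19)=+1; (−1)^{5·3·9}·(-1)^3·(+1)^5 = +1.
v=17: a=17^4·(≡5), b=17^1·(≡1) mod 17; (5|17)=-1, (1|17)=+1; (−1)^{4·1·8}·(-1)^1·(+1)^4 = -1.
v=43: a=43^2·(≡42), b=43^0·(≡4) mod 43; (42|43)=-1, (4|43)=+1; (−1)^{2·0·21}·(-1)^0·(+1)^2 = +1.
v=37: a=37^-2·(≡10), b=37^-2·(≡7) mod 37; (10|37)=+1, (7|37)=+1; (−1)^{-2·-2·18}·(+1)^-2·(+1)^-2 = +1.
v=7: a=7^-2·(≡3), b=7^0·(≡6) mod 7; (3|7)=-1, (6|7)=-1; (−1)^{-2·0·3}·(-1)^0·(-1)^-2 = +1.
|Ram(-95, 8398)| = 2, even; anisotropic at {5, 17}.

[5, 17]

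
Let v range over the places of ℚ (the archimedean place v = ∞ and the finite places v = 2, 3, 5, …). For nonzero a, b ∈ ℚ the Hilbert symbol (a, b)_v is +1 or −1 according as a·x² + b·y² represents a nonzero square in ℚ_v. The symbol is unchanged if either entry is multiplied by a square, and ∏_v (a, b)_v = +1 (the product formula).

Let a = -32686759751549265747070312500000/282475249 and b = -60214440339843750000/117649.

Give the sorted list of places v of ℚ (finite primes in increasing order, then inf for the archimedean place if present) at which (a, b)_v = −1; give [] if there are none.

Mod squares: a ≡ -4930, b ≡ -87. Check v ∈ {∞, 2, 3, 5, 7, 17, 29}.
v=29: a=29^5·(≡23), b=29^3·(≡12) mod 29; (23|29)=+1, (12|29)=-1; (−1)^{5·3·14}·(+1)^3·(-1)^5 = -1.
v=∞: -4930 < 0 and -87 < 0  ⇒  (a,b)_∞ = -1.
v=5: a=5^19·(≡4), b=5^12·(≡2) mod 5; (4|5)=+1, (2|5)=-1; (−1)^{19·12·2}·(+1)^12·(-1)^19 = -1.
v=17: a=17^3·(≡4), b=17^2·(≡16) mod 17; (4|17)=+1, (16|17)=+1; (−1)^{3·2·8}·(+1)^2·(+1)^3 = +1.
v=7: a=7^-10·(≡6), b=7^-6·(≡2) mod 7; (6|7)=-1, (2|7)=+1; (−1)^{-10·-6·3}·(-1)^-6·(+1)^-10 = +1.
v=2: v_2(a)=5, v_2(b)=4; units ≡ 7, 1 (mod 8); ε·ε+αω+βω = 1·0+5·0+4·0 ≡ 0  ⇒  (a,b)_2 = +1.
v=3: a=3^12·(≡2), b=3^7·(≡1) mod 3; (2|3)=-1, (1|3)=+1; (−1)^{12·7·1}·(-1)^7·(+1)^12 = -1.
Ram(-4930, -87) = {3, 5, 29, ∞}; no ℚ_3-point on the conic.

[3, 5, 29, inf]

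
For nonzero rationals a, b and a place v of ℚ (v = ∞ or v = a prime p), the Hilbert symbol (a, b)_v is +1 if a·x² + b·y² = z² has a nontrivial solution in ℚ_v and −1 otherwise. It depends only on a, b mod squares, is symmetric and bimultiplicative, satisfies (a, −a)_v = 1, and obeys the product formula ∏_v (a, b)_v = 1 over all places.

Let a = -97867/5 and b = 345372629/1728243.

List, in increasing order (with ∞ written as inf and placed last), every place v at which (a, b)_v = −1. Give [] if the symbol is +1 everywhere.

[5, 7, 11, 29]

(a, b) ≡ (-489335, 87) mod (ℚ^×)²; places V = {2, 3, 5, 7, 11, 17, 23, 29, 31, 41, ∞}.
(a,b)_31: α=1, u≡1; β=0, v≡2 (mod 31); (1|31)=+1, (2|31)=+1; sign (−1)^0·+1^0·+1^1 = +1.
(a,b)_5: α=-1, u≡3; β=0, v≡3 (mod 5); (3|5)=-1, (3|5)=-1; sign (−1)^0·-1^0·-1^-1 = -1.
(a,b)_29: α=0, u≡19; β=3, v≡21 (mod 29); (19|29)=-1, (21|29)=-1; sign (−1)^0·-1^3·-1^0 = -1.
(a,b)_11: α=1, u≡7; β=-2, v≡6 (mod 11); (7|11)=-1, (6|11)=-1; sign (−1)^0·-1^-2·-1^1 = -1.
(a,b)_7: α=1, u≡1; β=2, v≡5 (mod 7); (1|7)=+1, (5|7)=-1; sign (−1)^0·+1^2·-1^1 = -1.
(a,b)_∞: sgn(-489335)=−, sgn(87)=+, so +1.
(a,b)_3: α=0, u≡1; β=-3, v≡2 (mod 3); (1|3)=+1, (2|3)=-1; sign (−1)^0·+1^-3·-1^0 = +1.
(a,b)_17: α=0, u≡14; β=2, v≡2 (mod 17); (14|17)=-1, (2|17)=+1; sign (−1)^0·-1^2·+1^0 = +1.
(a,b)_2: α=0, β=0; u≡1, v≡7 (mod 8); ε(u)ε(v)=0·1, αω(v)=0·0, βω(u)=0·0; sum ≡ 0  ⇒  +1.
(a,b)_23: α=0, u≡18; β=-2, v≡6 (mod 23); (18|23)=+1, (6|23)=+1; sign (−1)^0·+1^-2·+1^0 = +1.
(a,b)_41: α=1, u≡31; β=0, v≡36 (mod 41); (31|41)=+1, (36|41)=+1; sign (−1)^0·+1^0·+1^1 = +1.
(-489335, 87 / ℚ) ramifies at {5, 7, 11, 29}: a division algebra.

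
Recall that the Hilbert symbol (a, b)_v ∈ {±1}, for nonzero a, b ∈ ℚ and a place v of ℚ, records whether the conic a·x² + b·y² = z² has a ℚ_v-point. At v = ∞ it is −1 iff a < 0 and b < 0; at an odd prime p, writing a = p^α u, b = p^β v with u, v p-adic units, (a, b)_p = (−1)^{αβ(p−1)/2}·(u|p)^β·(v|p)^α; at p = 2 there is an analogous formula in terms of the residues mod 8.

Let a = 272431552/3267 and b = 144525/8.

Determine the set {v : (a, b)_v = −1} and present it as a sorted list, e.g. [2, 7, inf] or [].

Mod squares: a ≡ 5781, b ≡ 11562. Check v ∈ {∞, 2, 3, 5, 11, 41, 47}.
v=2: v_2(a)=6, v_2(b)=-3; units ≡ 5, 5 (mod 8); ε·ε+αω+βω = 0·0+6·1+-3·1 ≡ 1  ⇒  (a,b)_2 = -1.
v=5: a=5^0·(≡1), b=5^2·(≡2) mod 5; (1|5)=+1, (2|5)=-1; (−1)^{0·2·2}·(+1)^2·(-1)^0 = +1.
v=47: a=47^3·(≡31), b=47^1·(≡26) mod 47; (31|47)=-1, (26|47)=-1; (−1)^{3·1·23}·(-1)^1·(-1)^3 = -1.
v=41: a=41^1·(≡31), b=41^1·(≡5) mod 41; (31|41)=+1, (5|41)=+1; (−1)^{1·1·20}·(+1)^1·(+1)^1 = +1.
v=11: a=11^-2·(≡6), b=11^0·(≡5) mod 11; (6|11)=-1, (5|11)=+1; (−1)^{-2·0·5}·(-1)^0·(+1)^-2 = +1.
v=∞: 5781 > 0 and 11562 > 0  ⇒  (a,b)_∞ = +1.
v=3: a=3^-3·(≡1), b=3^1·(≡2) mod 3; (1|3)=+1, (2|3)=-1; (−1)^{-3·1·1}·(+1)^1·(-1)^-3 = +1.
|Ram(5781, 11562)| = 2, even; anisotropic at {2, 47}.

[2, 47]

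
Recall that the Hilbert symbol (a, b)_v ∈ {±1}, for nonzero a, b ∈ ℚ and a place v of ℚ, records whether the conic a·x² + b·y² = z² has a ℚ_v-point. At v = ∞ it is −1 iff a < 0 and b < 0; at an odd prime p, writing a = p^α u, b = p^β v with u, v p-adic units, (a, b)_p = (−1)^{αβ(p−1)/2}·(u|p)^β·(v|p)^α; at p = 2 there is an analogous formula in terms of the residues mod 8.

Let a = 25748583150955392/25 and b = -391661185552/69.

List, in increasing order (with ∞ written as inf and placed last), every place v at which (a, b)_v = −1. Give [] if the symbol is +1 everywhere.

Mod squares: a ≡ 62, b ≡ -14973. Check v ∈ {∞, 2, 3, 5, 7, 13, 19, 23, 31, 43}.
v=2: v_2(a)=7, v_2(b)=4; units ≡ 7, 3 (mod 8); ε·ε+αω+βω = 1·1+7·1+4·0 ≡ 0  ⇒  (a,b)_2 = +1.
v=5: a=5^-2·(≡2), b=5^0·(≡2) mod 5; (2|5)=-1, (2|5)=-1; (−1)^{-2·0·2}·(-1)^0·(-1)^-2 = +1.
v=7: a=7^4·(≡6), b=7^1·(≡3) mod 7; (6|7)=-1, (3|7)=-1; (−1)^{4·1·3}·(-1)^1·(-1)^4 = -1.
v=∞: 62 > 0 and -14973 < 0  ⇒  (a,b)_∞ = +1.
v=19: a=19^0·(≡16), b=19^2·(≡14) mod 19; (16|19)=+1, (14|19)=-1; (−1)^{0·2·9}·(+1)^2·(-1)^0 = +1.
v=13: a=13^2·(≡1), b=13^2·(≡12) mod 13; (1|13)=+1, (12|13)=+1; (−1)^{2·2·6}·(+1)^2·(+1)^2 = +1.
v=3: a=3^2·(≡2), b=3^-1·(≡1) mod 3; (2|3)=-1, (1|3)=+1; (−1)^{2·-1·1}·(-1)^-1·(+1)^2 = -1.
v=31: a=31^3·(≡9), b=31^1·(≡21) mod 31; (9|31)=+1, (21|31)=-1; (−1)^{3·1·15}·(+1)^1·(-1)^3 = +1.
v=43: a=43^2·(≡2), b=43^2·(≡33) mod 43; (2|43)=-1, (33|43)=-1; (−1)^{2·2·21}·(-1)^2·(-1)^2 = +1.
v=23: a=23^0·(≡1), b=23^-1·(≡16) mod 23; (1|23)=+1, (16|23)=+1; (−1)^{0·-1·11}·(+1)^-1·(+1)^0 = +1.
(62, -14973 / ℚ) ramifies at {3, 7}: a division algebra.

[3, 7]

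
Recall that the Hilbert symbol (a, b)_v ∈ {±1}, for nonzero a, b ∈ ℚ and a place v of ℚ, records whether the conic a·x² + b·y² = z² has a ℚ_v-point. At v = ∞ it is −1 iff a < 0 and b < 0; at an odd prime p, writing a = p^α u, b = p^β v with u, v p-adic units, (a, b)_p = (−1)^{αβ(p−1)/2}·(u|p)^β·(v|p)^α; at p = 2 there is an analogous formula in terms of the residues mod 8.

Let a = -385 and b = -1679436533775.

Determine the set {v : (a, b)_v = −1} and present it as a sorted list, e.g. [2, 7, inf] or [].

Mod squares: a ≡ -385, b ≡ -39. Check v ∈ {∞, 2, 3, 5, 7, 11, 13}.
v=2: v_2(a)=0, v_2(b)=0; units ≡ 7, 1 (mod 8); ε·ε+αω+βω = 1·0+0·0+0·0 ≡ 0  ⇒  (a,b)_2 = +1.
v=∞: -385 < 0 and -39 < 0  ⇒  (a,b)_∞ = -1.
v=3: a=3^0·(≡2), b=3^1·(≡2) mod 3; (2|3)=-1, (2|3)=-1; (−1)^{0·1·1}·(-1)^1·(-1)^0 = -1.
v=13: a=13^0·(≡5), b=13^1·(≡4) mod 13; (5|13)=-1, (4|13)=+1; (−1)^{0·1·6}·(-1)^1·(+1)^0 = -1.
v=5: a=5^1·(≡3), b=5^2·(≡4) mod 5; (3|5)=-1, (4|5)=+1; (−1)^{1·2·2}·(-1)^2·(+1)^1 = +1.
v=11: a=11^1·(≡9), b=11^4·(≡5) mod 11; (9|11)=+1, (5|11)=+1; (−1)^{1·4·5}·(+1)^4·(+1)^1 = +1.
v=7: a=7^1·(≡1), b=7^6·(≡6) mod 7; (1|7)=+1, (6|7)=-1; (−1)^{1·6·3}·(+1)^6·(-1)^1 = -1.
|Ram(-385, -39)| = 4, even; anisotropic at {3, 7, 13, ∞}.

[3, 7, 13, inf]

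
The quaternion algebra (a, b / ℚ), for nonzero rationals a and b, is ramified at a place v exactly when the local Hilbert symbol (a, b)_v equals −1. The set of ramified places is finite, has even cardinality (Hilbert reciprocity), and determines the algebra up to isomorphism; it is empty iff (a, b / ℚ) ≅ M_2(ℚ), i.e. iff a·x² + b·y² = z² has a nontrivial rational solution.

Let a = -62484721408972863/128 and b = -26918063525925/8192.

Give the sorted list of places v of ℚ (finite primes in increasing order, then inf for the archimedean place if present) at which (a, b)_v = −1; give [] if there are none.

[2, 11, 19, inf]

Mod squares: a ≡ -277134, b ≡ -26. Check v ∈ {∞, 2, 3, 5, 7, 11, 13, 17, 19}.
v=5: a=5^0·(≡4), b=5^2·(≡4) mod 5; (4|5)=+1, (4|5)=+1; (−1)^{0·2·2}·(+1)^2·(+1)^0 = +1.
v=17: a=17^3·(≡15), b=17^2·(≡9) mod 17; (15|17)=+1, (9|17)=+1; (−1)^{3·2·8}·(+1)^2·(+1)^3 = +1.
v=∞: -277134 < 0 and -26 < 0  ⇒  (a,b)_∞ = -1.
v=3: a=3^7·(≡1), b=3^8·(≡1) mod 3; (1|3)=+1, (1|3)=+1; (−1)^{7·8·1}·(+1)^8·(+1)^7 = +1.
v=2: v_2(a)=-7, v_2(b)=-13; units ≡ 1, 3 (mod 8); ε·ε+αω+βω = 0·1+-7·1+-13·0 ≡ 1  ⇒  (a,b)_2 = -1.
v=13: a=13^1·(≡11), b=13^1·(≡7) mod 13; (11|13)=-1, (7|13)=-1; (−1)^{1·1·6}·(-1)^1·(-1)^1 = +1.
v=19: a=19^3·(≡6), b=19^2·(≡2) mod 19; (6|19)=+1, (2|19)=-1; (−1)^{3·2·9}·(+1)^2·(-1)^3 = -1.
v=7: a=7^2·(≡5), b=7^0·(≡1) mod 7; (5|7)=-1, (1|7)=+1; (−1)^{2·0·3}·(-1)^0·(+1)^2 = +1.
v=11: a=11^3·(≡10), b=11^2·(≡6) mod 11; (10|11)=-1, (6|11)=-1; (−1)^{3·2·5}·(-1)^2·(-1)^3 = -1.
Ram(-277134, -26) = {2, 11, 19, ∞}; no ℚ_2-point on the conic.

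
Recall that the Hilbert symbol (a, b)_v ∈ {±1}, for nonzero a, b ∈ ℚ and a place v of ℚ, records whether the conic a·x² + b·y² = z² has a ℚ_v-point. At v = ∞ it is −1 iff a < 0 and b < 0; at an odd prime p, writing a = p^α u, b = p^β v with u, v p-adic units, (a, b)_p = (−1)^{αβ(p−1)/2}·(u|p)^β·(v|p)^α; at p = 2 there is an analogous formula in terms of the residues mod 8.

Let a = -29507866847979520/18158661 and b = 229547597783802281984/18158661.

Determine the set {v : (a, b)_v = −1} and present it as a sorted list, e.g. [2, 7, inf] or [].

[3, 7, 17, 23]

Mod squares: a ≡ -11741730, b ≡ 966. Check v ∈ {∞, 2, 3, 5, 7, 11, 13, 17, 19, 23}.
v=23: a=23^-1·(≡11), b=23^-1·(≡21) mod 23; (11|23)=-1, (21|23)=-1; (−1)^{-1·-1·11}·(-1)^-1·(-1)^-1 = -1.
v=19: a=19^-2·(≡6), b=19^-2·(≡4) mod 19; (6|19)=+1, (4|19)=+1; (−1)^{-2·-2·9}·(+1)^-2·(+1)^-2 = +1.
v=5: a=5^1·(≡1), b=5^0·(≡4) mod 5; (1|5)=+1, (4|5)=+1; (−1)^{1·0·2}·(+1)^0·(+1)^1 = +1.
v=∞: -11741730 < 0 and 966 > 0  ⇒  (a,b)_∞ = +1.
v=17: a=17^1·(≡6), b=17^2·(≡5) mod 17; (6|17)=-1, (5|17)=-1; (−1)^{1·2·8}·(-1)^2·(-1)^1 = -1.
v=11: a=11^3·(≡8), b=11^4·(≡3) mod 11; (8|11)=-1, (3|11)=+1; (−1)^{3·4·5}·(-1)^4·(+1)^3 = +1.
v=7: a=7^3·(≡6), b=7^3·(≡5) mod 7; (6|7)=-1, (5|7)=-1; (−1)^{3·3·3}·(-1)^3·(-1)^3 = -1.
v=3: a=3^-7·(≡1), b=3^-7·(≡1) mod 3; (1|3)=+1, (1|3)=+1; (−1)^{-7·-7·1}·(+1)^-7·(+1)^-7 = -1.
v=13: a=13^5·(≡10), b=13^6·(≡9) mod 13; (10|13)=+1, (9|13)=+1; (−1)^{5·6·6}·(+1)^6·(+1)^5 = +1.
v=2: v_2(a)=11, v_2(b)=15; units ≡ 7, 3 (mod 8); ε·ε+αω+βω = 1·1+11·1+15·0 ≡ 0  ⇒  (a,b)_2 = +1.
|Ram(-11741730, 966)| = 4, even; anisotropic at {3, 7, 17, 23}.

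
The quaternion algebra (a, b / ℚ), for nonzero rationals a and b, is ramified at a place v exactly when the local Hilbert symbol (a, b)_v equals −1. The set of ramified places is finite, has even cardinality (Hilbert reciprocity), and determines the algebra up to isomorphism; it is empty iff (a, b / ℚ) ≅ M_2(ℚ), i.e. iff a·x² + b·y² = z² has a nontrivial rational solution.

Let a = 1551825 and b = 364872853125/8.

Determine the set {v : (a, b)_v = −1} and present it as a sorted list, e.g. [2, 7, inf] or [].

[5, 11]

Mod squares: a ≡ 57, b ≡ 330. Check v ∈ {∞, 2, 3, 5, 11, 19}.
v=2: v_2(a)=0, v_2(b)=-3; units ≡ 1, 5 (mod 8); ε·ε+αω+βω = 0·0+0·1+-3·0 ≡ 0  ⇒  (a,b)_2 = +1.
v=3: a=3^3·(≡1), b=3^5·(≡2) mod 3; (1|3)=+1, (2|3)=-1; (−1)^{3·5·1}·(+1)^5·(-1)^3 = +1.
v=11: a=11^2·(≡10), b=11^3·(≡8) mod 11; (10|11)=-1, (8|11)=-1; (−1)^{2·3·5}·(-1)^3·(-1)^2 = -1.
v=∞: 57 > 0 and 330 > 0  ⇒  (a,b)_∞ = +1.
v=5: a=5^2·(≡3), b=5^5·(≡1) mod 5; (3|5)=-1, (1|5)=+1; (−1)^{2·5·2}·(-1)^5·(+1)^2 = -1.
v=19: a=19^1·(≡13), b=19^2·(≡5) mod 19; (13|19)=-1, (5|19)=+1; (−1)^{1·2·9}·(-1)^2·(+1)^1 = +1.
|Ram(57, 330)| = 2, even; anisotropic at {5, 11}.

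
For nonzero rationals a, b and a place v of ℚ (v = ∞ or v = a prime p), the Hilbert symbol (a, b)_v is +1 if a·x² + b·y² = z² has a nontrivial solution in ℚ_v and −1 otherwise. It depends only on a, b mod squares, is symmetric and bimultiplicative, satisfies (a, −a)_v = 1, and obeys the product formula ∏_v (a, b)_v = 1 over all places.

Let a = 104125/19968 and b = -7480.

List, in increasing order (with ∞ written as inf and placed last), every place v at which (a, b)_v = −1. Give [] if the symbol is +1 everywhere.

[2, 3, 11, 13]

(a, b) ≡ (6630, -1870) mod (ℚ^×)²; places V = {2, 3, 5, 7, 11, 13, 17, ∞}.
(a,b)_2: α=-9, β=3; u≡3, v≡1 (mod 8); ε(u)ε(v)=1·0, αω(v)=-9·0, βω(u)=3·1; sum ≡ 1  ⇒  -1.
(a,b)_7: α=2, u≡1; β=0, v≡3 (mod 7); (1|7)=+1, (3|7)=-1; sign (−1)^0·+1^0·-1^2 = +1.
(a,b)_13: α=-1, u≡4; β=0, v≡8 (mod 13); (4|13)=+1, (8|13)=-1; sign (−1)^0·+1^0·-1^-1 = -1.
(a,b)_11: α=0, u≡7; β=1, v≡2 (mod 11); (7|11)=-1, (2|11)=-1; sign (−1)^0·-1^1·-1^0 = -1.
(a,b)_∞: sgn(6630)=+, sgn(-1870)=−, so +1.
(a,b)_17: α=1, u≡9; β=1, v≡2 (mod 17); (9|17)=+1, (2|17)=+1; sign (−1)^0·+1^1·+1^1 = +1.
(a,b)_5: α=3, u≡1; β=1, v≡4 (mod 5); (1|5)=+1, (4|5)=+1; sign (−1)^0·+1^1·+1^3 = +1.
(a,b)_3: α=-1, u≡2; β=0, v≡2 (mod 3); (2|3)=-1, (2|3)=-1; sign (−1)^0·-1^0·-1^-1 = -1.
|Ram(6630, -1870)| = 4, even; anisotropic at {2, 3, 11, 13}.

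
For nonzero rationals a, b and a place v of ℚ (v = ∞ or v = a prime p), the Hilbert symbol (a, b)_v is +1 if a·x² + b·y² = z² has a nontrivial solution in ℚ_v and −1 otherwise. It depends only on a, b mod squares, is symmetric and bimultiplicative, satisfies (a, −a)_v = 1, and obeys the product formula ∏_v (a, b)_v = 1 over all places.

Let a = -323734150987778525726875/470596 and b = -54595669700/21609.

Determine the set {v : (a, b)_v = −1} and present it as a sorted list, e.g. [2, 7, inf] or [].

(a, b) ≡ (-293683, -3230513) mod (ℚ^×)²; places V = {2, 3, 5, 7, 11, 13, 19, 29, 41, ∞}.
(a,b)_3: α=0, u≡2; β=-2, v≡1 (mod 3); (2|3)=-1, (1|3)=+1; sign (−1)^0·-1^-2·+1^0 = +1.
(a,b)_7: α=-6, u≡1; β=-4, v≡1 (mod 7); (1|7)=+1, (1|7)=+1; sign (−1)^0·+1^-4·+1^-6 = +1.
(a,b)_2: α=-2, β=2; u≡5, v≡7 (mod 8); ε(u)ε(v)=0·1, αω(v)=-2·0, βω(u)=2·1; sum ≡ 0  ⇒  +1.
(a,b)_29: α=3, u≡23; β=1, v≡14 (mod 29); (23|29)=+1, (14|29)=-1; sign (−1)^0·+1^1·-1^3 = -1.
(a,b)_∞: sgn(-293683)=−, sgn(-3230513)=−, so -1.
(a,b)_19: α=3, u≡11; β=1, v≡6 (mod 19); (11|19)=+1, (6|19)=+1; sign (−1)^1·+1^1·+1^3 = -1.
(a,b)_41: α=3, u≡13; β=1, v≡36 (mod 41); (13|41)=-1, (36|41)=+1; sign (−1)^0·-1^1·+1^3 = -1.
(a,b)_11: α=2, u≡2; β=1, v≡7 (mod 11); (2|11)=-1, (7|11)=-1; sign (−1)^0·-1^1·-1^2 = -1.
(a,b)_13: α=5, u≡12; β=3, v≡8 (mod 13); (12|13)=+1, (8|13)=-1; sign (−1)^0·+1^3·-1^5 = -1.
(a,b)_5: α=4, u≡2; β=2, v≡3 (mod 5); (2|5)=-1, (3|5)=-1; sign (−1)^0·-1^2·-1^4 = +1.
Ram(-293683, -3230513) = {11, 13, 19, 29, 41, ∞}; no ℚ_11-point on the conic.

[11, 13, 19, 29, 41, inf]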